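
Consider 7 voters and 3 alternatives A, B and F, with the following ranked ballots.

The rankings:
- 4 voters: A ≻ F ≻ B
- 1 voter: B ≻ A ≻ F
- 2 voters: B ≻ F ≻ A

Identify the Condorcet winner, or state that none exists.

Pairwise majorities:
A vs B: 4 to 3, A.
A vs F: 4+1 = 5 for A, 2 for F — A by 5–2.
B vs F: 3 to 4, F.
A defeats every rival head-to-head and is the Condorcet winner.

A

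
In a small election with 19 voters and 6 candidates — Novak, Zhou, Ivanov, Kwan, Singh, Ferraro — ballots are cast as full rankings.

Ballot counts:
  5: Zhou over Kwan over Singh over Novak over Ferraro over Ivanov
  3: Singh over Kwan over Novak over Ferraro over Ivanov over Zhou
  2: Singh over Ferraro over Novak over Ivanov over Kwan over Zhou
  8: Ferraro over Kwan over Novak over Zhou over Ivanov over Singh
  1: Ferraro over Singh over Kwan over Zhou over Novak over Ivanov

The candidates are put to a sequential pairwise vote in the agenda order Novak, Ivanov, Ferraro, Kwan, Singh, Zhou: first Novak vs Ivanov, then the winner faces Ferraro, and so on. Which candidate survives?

Zhou

Round 1: Novak vs Ivanov — 19–0, Novak advances.
Round 2: Novak vs Ferraro — 8–11, Ferraro advances.
Round 3: Ferraro vs Kwan — 11–8, Ferraro advances.
Round 4: Ferraro vs Singh — 9–10, Singh advances.
Round 5: Singh vs Zhou — 6–13, Zhou advances.
The agenda winner is Zhou.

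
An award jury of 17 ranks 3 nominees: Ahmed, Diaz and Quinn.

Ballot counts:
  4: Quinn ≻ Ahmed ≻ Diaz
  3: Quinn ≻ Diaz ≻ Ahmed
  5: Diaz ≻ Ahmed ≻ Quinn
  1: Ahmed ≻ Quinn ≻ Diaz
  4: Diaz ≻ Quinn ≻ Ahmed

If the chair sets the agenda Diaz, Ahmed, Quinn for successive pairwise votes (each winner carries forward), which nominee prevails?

Diaz

Round 1: Diaz vs Ahmed — 12–5, Diaz advances.
Round 2: Diaz vs Quinn — 9–8, Diaz advances.
Diaz survives the agenda.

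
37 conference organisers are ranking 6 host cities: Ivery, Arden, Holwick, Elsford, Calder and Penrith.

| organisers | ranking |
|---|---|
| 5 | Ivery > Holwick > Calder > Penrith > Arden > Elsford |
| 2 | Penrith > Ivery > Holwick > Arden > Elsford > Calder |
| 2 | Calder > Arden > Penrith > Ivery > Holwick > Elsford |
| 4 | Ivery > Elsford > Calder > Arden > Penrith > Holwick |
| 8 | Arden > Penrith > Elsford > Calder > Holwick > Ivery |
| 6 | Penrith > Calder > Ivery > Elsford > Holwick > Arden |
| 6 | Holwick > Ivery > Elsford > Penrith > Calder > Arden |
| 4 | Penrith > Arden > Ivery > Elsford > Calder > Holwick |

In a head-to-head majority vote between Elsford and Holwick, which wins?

Ballots ranking Elsford above Holwick: 4 + 8 + 6 + 4 = 22.
Ballots ranking Holwick above Elsford: 37 − 22 = 15.
Elsford wins the head-to-head 22–15.

Elsford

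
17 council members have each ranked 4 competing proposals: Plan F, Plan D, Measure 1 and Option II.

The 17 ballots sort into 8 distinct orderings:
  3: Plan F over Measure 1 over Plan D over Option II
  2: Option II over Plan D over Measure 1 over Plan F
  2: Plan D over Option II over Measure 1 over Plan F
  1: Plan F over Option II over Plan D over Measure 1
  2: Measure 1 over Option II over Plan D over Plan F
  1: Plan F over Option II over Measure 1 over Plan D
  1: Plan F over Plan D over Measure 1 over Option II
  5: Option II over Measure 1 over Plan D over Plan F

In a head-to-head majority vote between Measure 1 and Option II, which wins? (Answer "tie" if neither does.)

Option II

Ballots ranking Measure 1 above Option II: 3 + 2 + 1 = 6.
Ballots ranking Option II above Measure 1: 17 − 6 = 11.
Option II wins the head-to-head 11–6.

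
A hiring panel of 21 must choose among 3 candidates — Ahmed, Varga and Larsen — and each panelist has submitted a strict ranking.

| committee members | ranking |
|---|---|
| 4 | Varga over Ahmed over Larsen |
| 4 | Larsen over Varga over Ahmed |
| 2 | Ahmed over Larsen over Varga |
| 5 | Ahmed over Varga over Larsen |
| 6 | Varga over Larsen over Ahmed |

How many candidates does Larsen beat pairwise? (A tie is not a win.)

0

Larsen against each rival (21 committee members):
Larsen vs Ahmed: Ahmed wins 11–10.
Larsen vs Varga: 4+2 = 6 for Larsen, 15 for Varga — Varga by 15–6.
Larsen beats no one; loses to Ahmed, Varga — 0 pairwise wins.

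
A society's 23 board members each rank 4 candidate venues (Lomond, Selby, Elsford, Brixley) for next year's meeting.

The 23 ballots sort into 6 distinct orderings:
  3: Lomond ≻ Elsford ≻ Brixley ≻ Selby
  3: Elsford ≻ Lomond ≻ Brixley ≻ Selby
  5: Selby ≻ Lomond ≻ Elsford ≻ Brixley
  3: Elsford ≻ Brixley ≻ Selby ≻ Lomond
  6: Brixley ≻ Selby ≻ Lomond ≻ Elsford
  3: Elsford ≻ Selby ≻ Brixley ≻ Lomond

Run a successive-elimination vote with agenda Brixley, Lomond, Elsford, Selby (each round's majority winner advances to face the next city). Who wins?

Elsford

Round 1: Brixley vs Lomond — 12–11, Brixley advances.
Round 2: Brixley vs Elsford — 6–17, Elsford advances.
Round 3: Elsford vs Selby — 12–11, Elsford advances.
Elsford survives the agenda.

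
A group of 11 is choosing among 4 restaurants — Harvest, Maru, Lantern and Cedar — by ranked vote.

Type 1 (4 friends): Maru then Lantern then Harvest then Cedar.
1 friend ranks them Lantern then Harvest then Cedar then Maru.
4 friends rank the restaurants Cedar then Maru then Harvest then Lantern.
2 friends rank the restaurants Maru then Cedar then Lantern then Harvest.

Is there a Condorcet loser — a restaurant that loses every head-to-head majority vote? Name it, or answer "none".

Pairwise majorities:
Harvest vs Maru: 1 to 10, Maru.
Harvest vs Lantern: Lantern, 7–4.
Harvest vs Cedar: Cedar, 6–5.
Maru vs Lantern: Maru wins 10–1.
Maru vs Cedar: Maru wins 6–5.
Lantern–Cedar: Cedar 6–5.
Only Harvest has no wins; Harvest is the Condorcet loser.

Harvest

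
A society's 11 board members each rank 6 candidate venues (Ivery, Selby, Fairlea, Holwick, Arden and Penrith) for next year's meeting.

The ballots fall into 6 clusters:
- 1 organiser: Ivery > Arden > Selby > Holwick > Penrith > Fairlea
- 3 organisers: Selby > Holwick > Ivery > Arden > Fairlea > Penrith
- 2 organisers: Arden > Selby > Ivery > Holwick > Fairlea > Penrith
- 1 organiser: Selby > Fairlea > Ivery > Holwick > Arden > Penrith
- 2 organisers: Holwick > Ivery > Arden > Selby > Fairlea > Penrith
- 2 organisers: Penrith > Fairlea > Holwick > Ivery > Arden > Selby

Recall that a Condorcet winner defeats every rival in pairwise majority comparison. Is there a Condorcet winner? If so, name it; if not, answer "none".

none

Check each pair by majority over 11 ballots:
Ivery vs Selby: Selby, 6–5.
Ivery vs Fairlea: Ivery, 8–3.
Ivery vs Holwick: Holwick wins 7–4.
Ivery vs Arden: Ivery, 9–2.
Ivery–Penrith: Ivery 9–2.
Selby vs Fairlea: Selby wins 9–2.
Selby–Holwick: Selby 7–4.
Selby vs Arden: Arden wins 7–4.
Selby vs Penrith: Selby wins 9–2.
Fairlea–Holwick: Holwick 8–3.
Fairlea vs Arden: Arden, 8–3.
Fairlea–Penrith: Fairlea 8–3.
Holwick vs Arden: Holwick, 8–3.
Holwick–Penrith: Holwick 9–2.
Arden vs Penrith: Arden wins 9–2.
Each city drops at least one matchup (Ivery loses to Selby; Selby loses to Arden; Fairlea loses to Ivery; Holwick loses to Selby; Arden loses to Ivery; Penrith loses to Ivery); the cycle Ivery → Arden → Selby → Ivery rules out a Condorcet winner.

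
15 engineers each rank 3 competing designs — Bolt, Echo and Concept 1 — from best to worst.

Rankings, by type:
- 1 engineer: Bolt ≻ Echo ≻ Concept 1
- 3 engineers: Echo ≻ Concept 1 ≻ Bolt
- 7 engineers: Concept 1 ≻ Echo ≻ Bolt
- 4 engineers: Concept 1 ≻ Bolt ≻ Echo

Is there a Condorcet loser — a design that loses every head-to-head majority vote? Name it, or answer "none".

Bolt

Pairwise majorities:
Bolt vs Echo: 5 to 10, Echo.
Bolt vs Concept 1: Bolt is ranked higher on 1 ballot, Concept 1 on 14. Concept 1 wins 14–1.
Echo–Concept 1: Concept 1 11–4.
Bolt is beaten in every head-to-head and is the Condorcet loser.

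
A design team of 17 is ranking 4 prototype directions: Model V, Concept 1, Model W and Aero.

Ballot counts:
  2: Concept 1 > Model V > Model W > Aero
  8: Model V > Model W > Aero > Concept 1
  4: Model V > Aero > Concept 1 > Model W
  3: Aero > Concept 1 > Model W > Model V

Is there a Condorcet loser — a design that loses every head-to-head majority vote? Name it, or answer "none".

Pairwise majorities:
Model V vs Concept 1: Model V is ranked higher on 8+4 = 12 ballots, Concept 1 on 5. Model V wins 12–5.
Model V vs Model W: 2+8+4 = 14 for Model V, 3 for Model W — Model V by 14–3.
Model V vs Aero: 2+8+4 = 14 for Model V, 3 for Aero — Model V by 14–3.
Concept 1–Model W: Concept 1 9–8.
Concept 1–Aero: Aero 15–2.
Model W vs Aero: 10 to 7, Model W.
Every design wins at least one matchup (Model V beats Concept 1; Concept 1 beats Model W; Model W beats Aero; Aero beats Concept 1), so there is no Condorcet loser.

none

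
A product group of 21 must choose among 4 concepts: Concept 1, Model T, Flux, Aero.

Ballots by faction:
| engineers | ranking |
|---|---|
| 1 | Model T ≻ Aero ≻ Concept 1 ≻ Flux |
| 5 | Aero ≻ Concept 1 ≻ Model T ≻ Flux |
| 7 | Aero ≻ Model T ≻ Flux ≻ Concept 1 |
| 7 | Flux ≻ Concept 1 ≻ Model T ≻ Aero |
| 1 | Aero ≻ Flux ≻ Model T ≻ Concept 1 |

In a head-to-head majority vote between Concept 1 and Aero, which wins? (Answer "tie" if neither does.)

Aero

Ballots ranking Concept 1 above Aero: 7.
Ballots ranking Aero above Concept 1: 21 − 7 = 14.
Aero wins the head-to-head 14–7.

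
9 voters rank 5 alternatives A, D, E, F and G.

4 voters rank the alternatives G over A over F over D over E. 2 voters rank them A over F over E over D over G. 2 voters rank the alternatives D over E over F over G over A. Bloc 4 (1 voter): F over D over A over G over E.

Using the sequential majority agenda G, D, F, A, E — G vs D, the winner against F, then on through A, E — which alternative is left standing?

Round 1: G vs D — 4–5, D advances.
Round 2: D vs F — 2–7, F advances.
Round 3: F vs A — 3–6, A advances.
Round 4: A vs E — 7–2, A advances.
The agenda winner is A.

A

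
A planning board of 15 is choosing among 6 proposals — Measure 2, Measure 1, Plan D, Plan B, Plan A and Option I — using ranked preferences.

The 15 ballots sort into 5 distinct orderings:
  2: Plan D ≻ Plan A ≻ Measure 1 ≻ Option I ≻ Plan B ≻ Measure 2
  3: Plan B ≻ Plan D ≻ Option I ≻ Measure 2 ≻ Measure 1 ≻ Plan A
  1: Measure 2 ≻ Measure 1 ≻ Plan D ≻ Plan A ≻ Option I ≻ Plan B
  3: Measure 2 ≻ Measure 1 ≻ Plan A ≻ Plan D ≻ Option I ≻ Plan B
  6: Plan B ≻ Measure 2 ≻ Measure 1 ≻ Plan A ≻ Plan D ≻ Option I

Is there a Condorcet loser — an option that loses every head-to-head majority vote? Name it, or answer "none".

Option I

Head-to-head results (15 council members):
Measure 2 vs Measure 1: 13 to 2, Measure 2.
Measure 2 vs Plan D: Measure 2 wins 10–5.
Measure 2 vs Plan B: Plan B wins 11–4.
Measure 2–Plan A: Measure 2 13–2.
Measure 2 vs Option I: 1+3+6 = 10 for Measure 2, 5 for Option I — Measure 2 by 10–5.
Measure 1 vs Plan D: 1+3+6 = 10 for Measure 1, 5 for Plan D — Measure 1 by 10–5.
Measure 1 vs Plan B: Plan B, 9–6.
Measure 1 vs Plan A: Measure 1 is ranked higher on 3+1+3+6 = 13 ballots, Plan A on 2. Measure 1 wins 13–2.
Measure 1 vs Option I: Measure 1, 12–3.
Plan D vs Plan B: 2+1+3 = 6 for Plan D, 9 for Plan B — Plan B by 9–6.
Plan D vs Plan A: 6 to 9, Plan A.
Plan D–Option I: Plan D 15–0.
Plan B vs Plan A: Plan B preferred on 3+6 = 9 ballots; Plan B wins 9–6.
Plan B vs Option I: Plan B wins 9–6.
Plan A vs Option I: Plan A wins 12–3.
Option I is beaten in every head-to-head and is the Condorcet loser.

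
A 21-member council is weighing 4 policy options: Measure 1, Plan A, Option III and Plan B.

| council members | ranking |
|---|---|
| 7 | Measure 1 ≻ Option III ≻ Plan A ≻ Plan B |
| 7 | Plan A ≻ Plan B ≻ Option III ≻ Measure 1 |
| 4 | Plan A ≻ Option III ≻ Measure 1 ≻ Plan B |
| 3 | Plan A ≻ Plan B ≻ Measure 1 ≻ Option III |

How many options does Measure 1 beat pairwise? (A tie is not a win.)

1

Measure 1 against each rival (21 council members):
Measure 1 vs Plan A: 7 for Measure 1, 14 for Plan A — Plan A by 14–7.
Measure 1–Option III: Option III 11–10.
Measure 1 vs Plan B: 11 to 10, Measure 1.
Measure 1 beats Plan B; loses to Plan A, Option III — 1 pairwise win.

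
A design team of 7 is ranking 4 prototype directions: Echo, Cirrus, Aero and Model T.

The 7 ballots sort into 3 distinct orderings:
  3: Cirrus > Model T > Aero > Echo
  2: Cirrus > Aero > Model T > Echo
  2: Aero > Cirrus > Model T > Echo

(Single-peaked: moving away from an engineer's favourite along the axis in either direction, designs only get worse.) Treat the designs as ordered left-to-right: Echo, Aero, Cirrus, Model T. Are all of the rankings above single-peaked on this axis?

yes

Axis positions: Echo=1, Aero=2, Cirrus=3, Model T=4.
Type 1 (peak Cirrus at position 3): ranking walks positions 3-4-2-1, expanding outward from the peak — single-peaked.
Type 2 (peak Cirrus at position 3): ranking walks positions 3-2-4-1, expanding outward from the peak — single-peaked.
Type 3 (peak Aero at position 2): ranking walks positions 2-3-4-1, expanding outward from the peak — single-peaked.
Every ranking is single-peaked on this axis.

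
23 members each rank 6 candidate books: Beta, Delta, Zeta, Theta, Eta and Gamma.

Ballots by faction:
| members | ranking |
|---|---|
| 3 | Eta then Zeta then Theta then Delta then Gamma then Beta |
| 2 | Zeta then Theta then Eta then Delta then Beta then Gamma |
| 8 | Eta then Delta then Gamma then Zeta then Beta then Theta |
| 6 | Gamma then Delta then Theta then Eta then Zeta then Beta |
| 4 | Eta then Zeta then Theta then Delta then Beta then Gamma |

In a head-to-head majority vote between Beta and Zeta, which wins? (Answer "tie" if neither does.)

Zeta

No ballot ranks Beta above Zeta: 0.
Ballots ranking Zeta above Beta: 23 − 0 = 23.
Zeta wins the head-to-head 23–0.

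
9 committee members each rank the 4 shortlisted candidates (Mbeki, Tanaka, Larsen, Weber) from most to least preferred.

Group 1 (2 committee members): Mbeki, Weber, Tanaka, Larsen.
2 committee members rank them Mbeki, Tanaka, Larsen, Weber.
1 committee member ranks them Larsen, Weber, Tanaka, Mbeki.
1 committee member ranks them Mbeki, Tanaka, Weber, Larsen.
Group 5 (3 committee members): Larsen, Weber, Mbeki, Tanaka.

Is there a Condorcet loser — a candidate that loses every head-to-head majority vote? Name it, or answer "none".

Head-to-head results (9 committee members):
Mbeki vs Tanaka: 2+2+1+3 = 8 for Mbeki, 1 for Tanaka — Mbeki by 8–1.
Mbeki vs Larsen: Mbeki, 5–4.
Mbeki vs Weber: Mbeki wins 5–4.
Tanaka vs Larsen: Tanaka is ranked higher on 2+2+1 = 5 ballots, Larsen on 4. Tanaka wins 5–4.
Tanaka vs Weber: 3 to 6, Weber.
Larsen–Weber: Larsen 6–3.
Each candidate has at least one pairwise win (Mbeki beats Tanaka; Tanaka beats Larsen; Larsen beats Weber; Weber beats Tanaka) — no Condorcet loser.

none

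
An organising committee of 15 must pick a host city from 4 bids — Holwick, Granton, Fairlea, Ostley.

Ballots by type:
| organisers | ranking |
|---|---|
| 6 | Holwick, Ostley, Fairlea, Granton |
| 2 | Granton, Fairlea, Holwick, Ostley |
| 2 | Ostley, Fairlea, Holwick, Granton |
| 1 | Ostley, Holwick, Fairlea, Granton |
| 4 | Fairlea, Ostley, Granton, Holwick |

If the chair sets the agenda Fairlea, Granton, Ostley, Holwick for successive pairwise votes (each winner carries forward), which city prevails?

Round 1: Fairlea vs Granton — 13–2, Fairlea advances.
Round 2: Fairlea vs Ostley — 6–9, Ostley advances.
Round 3: Ostley vs Holwick — 7–8, Holwick advances.
The agenda winner is Holwick.

Holwick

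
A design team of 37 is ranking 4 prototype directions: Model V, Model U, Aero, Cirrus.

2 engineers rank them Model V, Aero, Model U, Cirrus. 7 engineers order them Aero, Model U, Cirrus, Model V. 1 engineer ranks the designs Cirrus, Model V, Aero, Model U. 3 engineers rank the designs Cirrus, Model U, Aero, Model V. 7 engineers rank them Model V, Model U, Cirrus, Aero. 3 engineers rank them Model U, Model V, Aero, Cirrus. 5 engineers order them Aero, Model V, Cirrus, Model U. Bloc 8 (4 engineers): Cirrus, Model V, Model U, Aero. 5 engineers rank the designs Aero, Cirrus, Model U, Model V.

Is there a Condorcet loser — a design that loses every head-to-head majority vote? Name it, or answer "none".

none

Head-to-head results (37 engineers):
Model V vs Model U: Model V wins 19–18.
Model V vs Aero: Aero wins 20–17.
Model V vs Cirrus: Cirrus, 20–17.
Model U vs Aero: Aero, 20–17.
Model U–Cirrus: Model U 19–18.
Aero vs Cirrus: Aero wins 22–15.
No design is winless: Model V beats Model U; Model U beats Cirrus; Aero beats Model V; Cirrus beats Model V. There is no Condorcet loser.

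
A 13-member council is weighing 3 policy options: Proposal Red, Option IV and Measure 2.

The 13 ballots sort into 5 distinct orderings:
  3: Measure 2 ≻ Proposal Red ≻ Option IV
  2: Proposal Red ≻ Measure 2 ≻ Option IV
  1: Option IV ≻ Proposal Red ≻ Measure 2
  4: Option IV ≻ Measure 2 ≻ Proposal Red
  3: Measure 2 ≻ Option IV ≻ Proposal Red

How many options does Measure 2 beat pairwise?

2

Measure 2 against each rival (13 council members):
Measure 2 vs Proposal Red: Measure 2 is ranked higher on 3+4+3 = 10 ballots, Proposal Red on 3. Measure 2 wins 10–3.
Measure 2 vs Option IV: Measure 2 wins 8–5.
Measure 2 beats Proposal Red, Option IV — 2 pairwise wins.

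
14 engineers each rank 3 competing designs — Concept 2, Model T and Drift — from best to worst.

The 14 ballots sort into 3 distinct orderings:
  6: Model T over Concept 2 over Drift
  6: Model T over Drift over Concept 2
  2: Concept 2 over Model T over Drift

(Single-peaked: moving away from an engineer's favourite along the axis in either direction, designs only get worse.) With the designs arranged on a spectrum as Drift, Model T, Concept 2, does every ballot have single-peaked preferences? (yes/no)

yes

Axis positions: Drift=1, Model T=2, Concept 2=3.
Cluster 1 (peak Model T at position 2): ranking walks positions 2-3-1, expanding outward from the peak — single-peaked.
Cluster 2 (peak Model T at position 2): ranking walks positions 2-1-3, expanding outward from the peak — single-peaked.
Cluster 3 (peak Concept 2 at position 3): ranking walks positions 3-2-1, expanding outward from the peak — single-peaked.
Every ranking is single-peaked on this axis.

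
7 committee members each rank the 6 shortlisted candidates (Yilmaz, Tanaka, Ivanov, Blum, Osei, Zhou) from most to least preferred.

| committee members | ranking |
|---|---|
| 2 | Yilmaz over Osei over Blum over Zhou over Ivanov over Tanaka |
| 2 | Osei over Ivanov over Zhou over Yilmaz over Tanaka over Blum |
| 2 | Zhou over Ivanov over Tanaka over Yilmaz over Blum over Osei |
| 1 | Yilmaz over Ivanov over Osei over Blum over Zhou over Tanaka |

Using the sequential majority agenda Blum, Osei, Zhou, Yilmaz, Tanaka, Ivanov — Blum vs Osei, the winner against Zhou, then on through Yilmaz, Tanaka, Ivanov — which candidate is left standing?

Ivanov

Round 1: Blum vs Osei — 2–5, Osei advances.
Round 2: Osei vs Zhou — 5–2, Osei advances.
Round 3: Osei vs Yilmaz — 2–5, Yilmaz advances.
Round 4: Yilmaz vs Tanaka — 5–2, Yilmaz advances.
Round 5: Yilmaz vs Ivanov — 3–4, Ivanov advances.
Ivanov survives the agenda.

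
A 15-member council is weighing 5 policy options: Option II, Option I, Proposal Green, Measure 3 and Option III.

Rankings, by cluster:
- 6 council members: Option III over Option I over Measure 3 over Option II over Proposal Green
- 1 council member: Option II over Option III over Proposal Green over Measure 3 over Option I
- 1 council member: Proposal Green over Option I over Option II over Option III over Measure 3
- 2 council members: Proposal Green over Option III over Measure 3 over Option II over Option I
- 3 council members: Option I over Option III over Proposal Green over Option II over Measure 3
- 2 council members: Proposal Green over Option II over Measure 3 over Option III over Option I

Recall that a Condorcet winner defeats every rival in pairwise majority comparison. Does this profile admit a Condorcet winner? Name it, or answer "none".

Option III

Check each pair by majority over 15 ballots:
Option II–Option I: Option I 10–5.
Option II vs Proposal Green: Proposal Green, 8–7.
Option II–Measure 3: Measure 3 8–7.
Option II–Option III: Option III 11–4.
Option I–Proposal Green: Option I 9–6.
Option I vs Measure 3: Option I, 10–5.
Option I vs Option III: Option III, 11–4.
Proposal Green–Measure 3: Proposal Green 9–6.
Proposal Green vs Option III: Option III, 10–5.
Measure 3 vs Option III: Option III, 13–2.
Option III defeats every rival head-to-head and is the Condorcet winner.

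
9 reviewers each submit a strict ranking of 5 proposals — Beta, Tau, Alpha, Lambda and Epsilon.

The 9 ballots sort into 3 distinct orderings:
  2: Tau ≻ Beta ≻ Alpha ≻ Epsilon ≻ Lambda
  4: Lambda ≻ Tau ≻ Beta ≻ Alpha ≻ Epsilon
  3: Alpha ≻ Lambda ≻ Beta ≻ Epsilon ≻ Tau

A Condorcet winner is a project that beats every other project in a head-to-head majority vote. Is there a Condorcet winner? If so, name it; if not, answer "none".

Check each pair by majority over 9 ballots:
Beta vs Tau: Beta preferred on 3 ballots; Tau wins 6–3.
Beta vs Alpha: Beta preferred on 2+4 = 6 ballots; Beta wins 6–3.
Beta vs Lambda: Beta preferred on 2 ballots; Lambda wins 7–2.
Beta vs Epsilon: Beta preferred on 2+4+3 = 9 ballots; Beta wins 9–0.
Tau vs Alpha: 2+4 = 6 for Tau, 3 for Alpha — Tau by 6–3.
Tau vs Lambda: Tau is ranked higher on 2 ballots, Lambda on 7. Lambda wins 7–2.
Tau vs Epsilon: Tau is ranked higher on 2+4 = 6 ballots, Epsilon on 3. Tau wins 6–3.
Alpha vs Lambda: Alpha preferred on 2+3 = 5 ballots; Alpha wins 5–4.
Alpha vs Epsilon: 2+4+3 = 9 for Alpha, 0 for Epsilon — Alpha by 9–0.
Lambda vs Epsilon: 7 to 2, Lambda.
Every project loses at least once (Beta loses to Tau; Tau loses to Lambda; Alpha loses to Beta; Lambda loses to Alpha; Epsilon loses to Beta). The majority relation contains the cycle Beta → Alpha → Lambda → Beta, so there is no Condorcet winner.

none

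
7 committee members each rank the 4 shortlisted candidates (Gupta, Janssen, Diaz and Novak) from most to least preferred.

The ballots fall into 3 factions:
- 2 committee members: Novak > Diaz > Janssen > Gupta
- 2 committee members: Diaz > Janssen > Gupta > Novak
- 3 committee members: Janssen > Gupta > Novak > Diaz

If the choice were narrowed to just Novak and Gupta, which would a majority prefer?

Ballots ranking Novak above Gupta: 2.
Ballots ranking Gupta above Novak: 7 − 2 = 5.
Gupta wins the head-to-head 5–2.

Gupta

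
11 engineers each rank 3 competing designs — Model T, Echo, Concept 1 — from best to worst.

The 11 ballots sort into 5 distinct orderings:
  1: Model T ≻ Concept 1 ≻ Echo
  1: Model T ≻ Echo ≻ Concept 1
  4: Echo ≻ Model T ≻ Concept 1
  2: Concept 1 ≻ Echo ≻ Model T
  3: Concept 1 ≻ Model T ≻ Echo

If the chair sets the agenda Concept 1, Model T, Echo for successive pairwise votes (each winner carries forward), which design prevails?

Echo

Round 1: Concept 1 vs Model T — 5–6, Model T advances.
Round 2: Model T vs Echo — 5–6, Echo advances.
The agenda winner is Echo.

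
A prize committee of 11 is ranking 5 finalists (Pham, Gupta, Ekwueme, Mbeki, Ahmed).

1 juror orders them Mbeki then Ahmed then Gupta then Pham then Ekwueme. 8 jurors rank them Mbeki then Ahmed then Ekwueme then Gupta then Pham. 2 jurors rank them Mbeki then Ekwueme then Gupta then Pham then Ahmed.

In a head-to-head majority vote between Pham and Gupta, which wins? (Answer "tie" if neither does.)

Gupta

No ballot ranks Pham above Gupta: 0.
Ballots ranking Gupta above Pham: 11 − 0 = 11.
Gupta wins the head-to-head 11–0.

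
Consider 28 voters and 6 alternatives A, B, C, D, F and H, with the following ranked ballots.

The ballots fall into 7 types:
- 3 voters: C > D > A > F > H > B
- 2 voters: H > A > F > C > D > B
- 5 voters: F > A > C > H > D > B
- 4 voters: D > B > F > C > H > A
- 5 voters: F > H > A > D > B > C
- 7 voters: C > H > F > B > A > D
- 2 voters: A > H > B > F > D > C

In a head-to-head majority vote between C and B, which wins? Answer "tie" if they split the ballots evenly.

Ballots ranking C above B: 3 + 2 + 5 + 7 = 17.
Ballots ranking B above C: 28 − 17 = 11.
C wins the head-to-head 17–11.

C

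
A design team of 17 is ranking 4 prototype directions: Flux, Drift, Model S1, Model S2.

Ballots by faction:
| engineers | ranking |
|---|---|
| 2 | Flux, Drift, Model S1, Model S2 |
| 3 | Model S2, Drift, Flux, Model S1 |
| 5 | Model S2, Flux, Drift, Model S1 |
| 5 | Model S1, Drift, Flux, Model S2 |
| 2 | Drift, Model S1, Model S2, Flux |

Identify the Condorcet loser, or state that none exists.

Pairwise majorities:
Flux vs Drift: Drift wins 10–7.
Flux vs Model S1: Flux is ranked higher on 2+3+5 = 10 ballots, Model S1 on 7. Flux wins 10–7.
Flux–Model S2: Model S2 10–7.
Drift–Model S1: Drift 12–5.
Drift vs Model S2: Drift, 9–8.
Model S1 vs Model S2: 9 to 8, Model S1.
Each design has at least one pairwise win (Flux beats Model S1; Drift beats Flux; Model S1 beats Model S2; Model S2 beats Flux) — no Condorcet loser.

none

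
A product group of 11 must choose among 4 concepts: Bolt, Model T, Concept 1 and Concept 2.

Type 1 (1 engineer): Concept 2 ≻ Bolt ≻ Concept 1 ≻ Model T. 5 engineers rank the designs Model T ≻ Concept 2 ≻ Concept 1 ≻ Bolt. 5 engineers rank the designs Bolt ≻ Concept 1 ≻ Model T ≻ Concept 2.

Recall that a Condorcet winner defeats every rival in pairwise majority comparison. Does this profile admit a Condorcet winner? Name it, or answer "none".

none

Head-to-head results (11 engineers):
Bolt vs Model T: Bolt is ranked higher on 1+5 = 6 ballots, Model T on 5. Bolt wins 6–5.
Bolt vs Concept 1: 6 to 5, Bolt.
Bolt vs Concept 2: Bolt is ranked higher on 5 ballots, Concept 2 on 6. Concept 2 wins 6–5.
Model T vs Concept 1: Model T is ranked higher on 5 ballots, Concept 1 on 6. Concept 1 wins 6–5.
Model T vs Concept 2: 5+5 = 10 for Model T, 1 for Concept 2 — Model T by 10–1.
Concept 1 vs Concept 2: Concept 1 is ranked higher on 5 ballots, Concept 2 on 6. Concept 2 wins 6–5.
Each design drops at least one matchup (Bolt loses to Concept 2; Model T loses to Bolt; Concept 1 loses to Bolt; Concept 2 loses to Model T); the cycle Bolt beats Model T beats Concept 2 beats Bolt rules out a Condorcet winner.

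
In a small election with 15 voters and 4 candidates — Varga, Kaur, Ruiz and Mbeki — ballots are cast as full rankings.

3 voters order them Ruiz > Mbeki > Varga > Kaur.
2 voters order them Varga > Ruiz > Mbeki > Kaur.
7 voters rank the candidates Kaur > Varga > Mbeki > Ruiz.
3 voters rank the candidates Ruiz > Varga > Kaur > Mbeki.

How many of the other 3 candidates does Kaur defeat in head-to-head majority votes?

Kaur against each rival (15 voters):
Kaur vs Varga: Varga, 8–7.
Kaur vs Ruiz: 7 to 8, Ruiz.
Kaur vs Mbeki: Kaur is ranked higher on 7+3 = 10 ballots, Mbeki on 5. Kaur wins 10–5.
Kaur beats Mbeki; loses to Varga, Ruiz — 1 pairwise win.

1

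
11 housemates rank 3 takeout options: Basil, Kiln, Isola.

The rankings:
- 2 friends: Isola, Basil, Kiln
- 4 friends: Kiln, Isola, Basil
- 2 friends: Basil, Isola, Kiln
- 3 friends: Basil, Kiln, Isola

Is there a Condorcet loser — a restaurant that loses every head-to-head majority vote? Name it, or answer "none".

Pairwise majorities:
Basil vs Kiln: 2+2+3 = 7 for Basil, 4 for Kiln — Basil by 7–4.
Basil vs Isola: Isola wins 6–5.
Kiln vs Isola: Kiln preferred on 4+3 = 7 ballots; Kiln wins 7–4.
No restaurant is winless: Basil beats Kiln; Kiln beats Isola; Isola beats Basil. There is no Condorcet loser.

none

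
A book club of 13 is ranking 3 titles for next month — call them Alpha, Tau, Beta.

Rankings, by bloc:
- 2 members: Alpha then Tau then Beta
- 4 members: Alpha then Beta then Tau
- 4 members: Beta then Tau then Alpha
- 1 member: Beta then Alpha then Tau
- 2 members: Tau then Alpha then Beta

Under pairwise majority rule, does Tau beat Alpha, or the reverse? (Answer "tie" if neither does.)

Alpha

Ballots ranking Tau above Alpha: 4 + 2 = 6.
Ballots ranking Alpha above Tau: 13 − 6 = 7.
Alpha wins the head-to-head 7–6.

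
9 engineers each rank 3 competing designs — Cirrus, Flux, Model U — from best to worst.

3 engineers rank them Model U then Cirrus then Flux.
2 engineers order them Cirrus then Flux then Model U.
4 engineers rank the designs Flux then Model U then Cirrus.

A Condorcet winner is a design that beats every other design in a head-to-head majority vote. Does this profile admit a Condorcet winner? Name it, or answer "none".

none

Head-to-head results (9 engineers):
Cirrus vs Flux: Cirrus wins 5–4.
Cirrus vs Model U: Model U wins 7–2.
Flux–Model U: Flux 6–3.
Each design drops at least one matchup (Cirrus loses to Model U; Flux loses to Cirrus; Model U loses to Flux); the cycle Cirrus > Flux > Model U > Cirrus rules out a Condorcet winner.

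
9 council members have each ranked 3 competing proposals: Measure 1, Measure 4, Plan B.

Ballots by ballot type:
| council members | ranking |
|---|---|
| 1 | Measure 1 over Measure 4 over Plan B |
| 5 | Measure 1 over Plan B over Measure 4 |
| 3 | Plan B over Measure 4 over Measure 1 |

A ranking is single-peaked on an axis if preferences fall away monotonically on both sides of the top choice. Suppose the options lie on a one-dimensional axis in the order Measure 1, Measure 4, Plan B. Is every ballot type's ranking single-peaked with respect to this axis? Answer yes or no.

Axis positions: Measure 1=1, Measure 4=2, Plan B=3.
Ballot type 1 (peak Measure 1 at position 1): ranking walks positions 1-2-3, expanding outward from the peak — single-peaked.
Ballot type 2: ranking walks positions 1-3-2; Plan B is ranked above Measure 4 even though Measure 4 lies between Plan B and the peak Measure 1 on the axis — preferences dip and rise again. Not single-peaked.
Ballot type 3 (peak Plan B at position 3): ranking walks positions 3-2-1, expanding outward from the peak — single-peaked.
Ballot type 2 violates single-peakedness, so the profile is not single-peaked on this axis.

no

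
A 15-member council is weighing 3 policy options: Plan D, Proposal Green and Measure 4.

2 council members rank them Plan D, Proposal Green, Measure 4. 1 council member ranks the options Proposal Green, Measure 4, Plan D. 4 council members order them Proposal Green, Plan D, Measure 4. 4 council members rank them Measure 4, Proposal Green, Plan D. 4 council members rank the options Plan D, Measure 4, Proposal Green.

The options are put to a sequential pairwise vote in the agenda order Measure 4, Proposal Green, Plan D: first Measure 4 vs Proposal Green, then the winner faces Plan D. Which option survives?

Round 1: Measure 4 vs Proposal Green — 8–7, Measure 4 advances.
Round 2: Measure 4 vs Plan D — 5–10, Plan D advances.
Plan D survives the agenda.

Plan D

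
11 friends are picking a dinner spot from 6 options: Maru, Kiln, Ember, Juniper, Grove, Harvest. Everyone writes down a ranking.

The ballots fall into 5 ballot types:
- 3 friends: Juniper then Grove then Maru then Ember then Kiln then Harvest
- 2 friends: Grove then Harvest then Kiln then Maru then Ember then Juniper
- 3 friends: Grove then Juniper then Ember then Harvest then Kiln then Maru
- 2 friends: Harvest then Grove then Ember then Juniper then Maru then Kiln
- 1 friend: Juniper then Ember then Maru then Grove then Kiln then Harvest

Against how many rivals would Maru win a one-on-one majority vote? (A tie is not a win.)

1

Maru against each rival (11 friends):
Maru vs Kiln: 3+2+1 = 6 for Maru, 5 for Kiln — Maru by 6–5.
Maru vs Ember: Ember wins 6–5.
Maru vs Juniper: Juniper wins 9–2.
Maru vs Grove: Grove, 10–1.
Maru vs Harvest: Harvest, 7–4.
Maru beats Kiln; loses to Ember, Juniper, Grove, Harvest — 1 pairwise win.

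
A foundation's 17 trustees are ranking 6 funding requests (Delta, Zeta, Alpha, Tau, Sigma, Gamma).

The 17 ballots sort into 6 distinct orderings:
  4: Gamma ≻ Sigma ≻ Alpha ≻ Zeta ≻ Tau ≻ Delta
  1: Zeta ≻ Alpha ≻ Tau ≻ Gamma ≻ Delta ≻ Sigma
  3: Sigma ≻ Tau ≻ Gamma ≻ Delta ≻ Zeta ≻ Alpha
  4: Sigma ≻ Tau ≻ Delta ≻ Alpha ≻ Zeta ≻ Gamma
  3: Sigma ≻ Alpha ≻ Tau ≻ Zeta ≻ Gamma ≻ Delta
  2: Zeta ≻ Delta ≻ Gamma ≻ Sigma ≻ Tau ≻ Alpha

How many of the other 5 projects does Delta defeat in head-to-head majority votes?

1

Delta against each rival (17 reviewers):
Delta vs Zeta: Delta preferred on 3+4 = 7 ballots; Zeta wins 10–7.
Delta–Alpha: Delta 9–8.
Delta–Tau: Tau 15–2.
Delta vs Sigma: 3 to 14, Sigma.
Delta vs Gamma: 6 to 11, Gamma.
Delta beats Alpha; loses to Zeta, Tau, Sigma, Gamma — 1 pairwise win.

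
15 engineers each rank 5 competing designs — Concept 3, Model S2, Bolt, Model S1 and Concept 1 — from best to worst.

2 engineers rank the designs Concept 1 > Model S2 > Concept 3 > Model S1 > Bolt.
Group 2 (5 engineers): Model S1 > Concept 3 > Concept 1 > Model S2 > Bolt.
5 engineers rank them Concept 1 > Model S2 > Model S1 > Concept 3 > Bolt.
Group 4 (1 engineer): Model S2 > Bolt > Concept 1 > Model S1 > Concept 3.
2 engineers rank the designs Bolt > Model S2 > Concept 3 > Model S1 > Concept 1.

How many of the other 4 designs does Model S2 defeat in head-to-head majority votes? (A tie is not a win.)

Model S2 against each rival (15 engineers):
Model S2 vs Concept 3: 10 to 5, Model S2.
Model S2 vs Bolt: Model S2 wins 13–2.
Model S2 vs Model S1: 10 to 5, Model S2.
Model S2 vs Concept 1: Concept 1, 12–3.
Model S2 beats Concept 3, Bolt, Model S1; loses to Concept 1 — 3 pairwise wins.

3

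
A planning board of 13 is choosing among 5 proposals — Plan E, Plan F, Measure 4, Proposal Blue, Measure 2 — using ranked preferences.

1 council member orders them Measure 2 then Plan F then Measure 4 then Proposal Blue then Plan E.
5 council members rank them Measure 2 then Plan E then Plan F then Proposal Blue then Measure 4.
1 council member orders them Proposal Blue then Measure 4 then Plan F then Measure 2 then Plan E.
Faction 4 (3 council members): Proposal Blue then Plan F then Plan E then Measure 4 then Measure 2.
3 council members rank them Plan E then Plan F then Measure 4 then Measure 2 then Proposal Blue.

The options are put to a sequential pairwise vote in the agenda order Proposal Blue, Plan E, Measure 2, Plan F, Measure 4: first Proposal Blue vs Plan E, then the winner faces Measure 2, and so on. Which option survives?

Round 1: Proposal Blue vs Plan E — 5–8, Plan E advances.
Round 2: Plan E vs Measure 2 — 6–7, Measure 2 advances.
Round 3: Measure 2 vs Plan F — 6–7, Plan F advances.
Round 4: Plan F vs Measure 4 — 12–1, Plan F advances.
Plan F survives the agenda.

Plan F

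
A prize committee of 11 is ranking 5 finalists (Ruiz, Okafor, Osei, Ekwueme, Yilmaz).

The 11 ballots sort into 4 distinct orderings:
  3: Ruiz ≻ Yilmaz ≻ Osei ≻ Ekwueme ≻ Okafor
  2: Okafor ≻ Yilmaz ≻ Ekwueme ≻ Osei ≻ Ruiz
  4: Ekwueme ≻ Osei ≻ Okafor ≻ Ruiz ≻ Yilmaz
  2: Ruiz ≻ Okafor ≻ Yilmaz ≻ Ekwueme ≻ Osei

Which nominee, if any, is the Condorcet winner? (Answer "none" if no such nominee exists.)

none

Check each pair by majority over 11 ballots:
Ruiz vs Okafor: Okafor, 6–5.
Ruiz vs Osei: Osei wins 6–5.
Ruiz vs Ekwueme: Ekwueme, 6–5.
Ruiz–Yilmaz: Ruiz 9–2.
Okafor–Osei: Osei 7–4.
Okafor–Ekwueme: Ekwueme 7–4.
Okafor–Yilmaz: Okafor 8–3.
Osei vs Ekwueme: Ekwueme wins 8–3.
Osei–Yilmaz: Yilmaz 7–4.
Ekwueme vs Yilmaz: Yilmaz, 7–4.
Every nominee loses at least once (Ruiz loses to Okafor; Okafor loses to Osei; Osei loses to Ekwueme; Ekwueme loses to Yilmaz; Yilmaz loses to Ruiz). The majority relation contains the cycle Ruiz → Yilmaz → Osei → Ruiz, so there is no Condorcet winner.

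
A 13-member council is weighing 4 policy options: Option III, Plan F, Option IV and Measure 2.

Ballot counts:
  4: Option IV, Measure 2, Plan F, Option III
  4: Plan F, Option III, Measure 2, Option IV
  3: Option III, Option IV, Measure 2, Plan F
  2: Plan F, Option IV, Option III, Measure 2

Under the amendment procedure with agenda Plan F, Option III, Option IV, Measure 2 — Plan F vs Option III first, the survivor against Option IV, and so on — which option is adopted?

Round 1: Plan F vs Option III — 10–3, Plan F advances.
Round 2: Plan F vs Option IV — 6–7, Option IV advances.
Round 3: Option IV vs Measure 2 — 9–4, Option IV advances.
The agenda winner is Option IV.

Option IV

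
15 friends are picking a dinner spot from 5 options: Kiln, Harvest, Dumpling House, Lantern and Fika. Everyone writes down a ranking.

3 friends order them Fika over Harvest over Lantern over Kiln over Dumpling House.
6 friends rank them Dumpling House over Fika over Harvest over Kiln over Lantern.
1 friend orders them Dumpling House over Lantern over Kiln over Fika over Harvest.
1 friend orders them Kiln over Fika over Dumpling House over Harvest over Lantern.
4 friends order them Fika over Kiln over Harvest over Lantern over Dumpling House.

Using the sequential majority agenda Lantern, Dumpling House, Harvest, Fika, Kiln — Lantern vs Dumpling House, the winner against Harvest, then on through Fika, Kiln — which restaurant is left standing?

Round 1: Lantern vs Dumpling House — 7–8, Dumpling House advances.
Round 2: Dumpling House vs Harvest — 8–7, Dumpling House advances.
Round 3: Dumpling House vs Fika — 7–8, Fika advances.
Round 4: Fika vs Kiln — 13–2, Fika advances.
The agenda winner is Fika.

Fika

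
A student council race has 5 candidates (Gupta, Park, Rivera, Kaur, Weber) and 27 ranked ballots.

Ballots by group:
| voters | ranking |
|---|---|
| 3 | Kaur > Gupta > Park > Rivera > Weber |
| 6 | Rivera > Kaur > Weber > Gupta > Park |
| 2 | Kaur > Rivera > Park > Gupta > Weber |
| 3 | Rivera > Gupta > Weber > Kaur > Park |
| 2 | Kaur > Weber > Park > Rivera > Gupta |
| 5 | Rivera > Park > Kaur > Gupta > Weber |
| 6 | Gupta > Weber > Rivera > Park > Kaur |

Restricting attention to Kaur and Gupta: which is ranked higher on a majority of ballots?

Kaur

Ballots ranking Kaur above Gupta: 3 + 6 + 2 + 2 + 5 = 18.
Ballots ranking Gupta above Kaur: 27 − 18 = 9.
Kaur wins the head-to-head 18–9.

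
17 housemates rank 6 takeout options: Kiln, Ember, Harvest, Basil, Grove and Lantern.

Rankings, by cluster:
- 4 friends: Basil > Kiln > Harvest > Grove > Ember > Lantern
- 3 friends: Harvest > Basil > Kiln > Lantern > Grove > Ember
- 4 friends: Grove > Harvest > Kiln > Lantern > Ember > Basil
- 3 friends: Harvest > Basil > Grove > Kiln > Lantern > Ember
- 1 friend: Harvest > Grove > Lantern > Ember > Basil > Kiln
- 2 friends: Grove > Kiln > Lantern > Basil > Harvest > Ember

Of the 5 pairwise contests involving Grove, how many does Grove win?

3

Grove against each rival (17 friends):
Grove–Kiln: Grove 10–7.
Grove vs Ember: Grove wins 17–0.
Grove vs Harvest: Harvest, 11–6.
Grove vs Basil: Grove preferred on 4+1+2 = 7 ballots; Basil wins 10–7.
Grove vs Lantern: Grove preferred on 4+4+3+1+2 = 14 ballots; Grove wins 14–3.
Grove beats Kiln, Ember, Lantern; loses to Harvest, Basil — 3 pairwise wins.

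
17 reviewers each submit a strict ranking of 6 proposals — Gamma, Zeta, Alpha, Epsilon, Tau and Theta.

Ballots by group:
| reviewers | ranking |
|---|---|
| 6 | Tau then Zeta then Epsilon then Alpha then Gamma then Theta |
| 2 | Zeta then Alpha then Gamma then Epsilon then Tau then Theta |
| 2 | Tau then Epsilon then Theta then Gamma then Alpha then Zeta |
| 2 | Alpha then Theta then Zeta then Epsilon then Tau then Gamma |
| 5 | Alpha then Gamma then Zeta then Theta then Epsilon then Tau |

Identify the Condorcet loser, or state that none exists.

Pairwise majorities:
Gamma vs Zeta: Zeta, 10–7.
Gamma–Alpha: Alpha 15–2.
Gamma vs Epsilon: Epsilon, 10–7.
Gamma vs Tau: 7 to 10, Tau.
Gamma vs Theta: 6+2+5 = 13 for Gamma, 4 for Theta — Gamma by 13–4.
Zeta–Alpha: Alpha 9–8.
Zeta–Epsilon: Zeta 15–2.
Zeta vs Tau: 2+2+5 = 9 for Zeta, 8 for Tau — Zeta by 9–8.
Zeta vs Theta: Zeta preferred on 6+2+5 = 13 ballots; Zeta wins 13–4.
Alpha vs Epsilon: Alpha wins 9–8.
Alpha vs Tau: 9 to 8, Alpha.
Alpha vs Theta: Alpha wins 15–2.
Epsilon vs Tau: Epsilon preferred on 2+2+5 = 9 ballots; Epsilon wins 9–8.
Epsilon vs Theta: 10 to 7, Epsilon.
Tau vs Theta: Tau is ranked higher on 6+2+2 = 10 ballots, Theta on 7. Tau wins 10–7.
Only Theta has no wins; Theta is the Condorcet loser.

Theta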